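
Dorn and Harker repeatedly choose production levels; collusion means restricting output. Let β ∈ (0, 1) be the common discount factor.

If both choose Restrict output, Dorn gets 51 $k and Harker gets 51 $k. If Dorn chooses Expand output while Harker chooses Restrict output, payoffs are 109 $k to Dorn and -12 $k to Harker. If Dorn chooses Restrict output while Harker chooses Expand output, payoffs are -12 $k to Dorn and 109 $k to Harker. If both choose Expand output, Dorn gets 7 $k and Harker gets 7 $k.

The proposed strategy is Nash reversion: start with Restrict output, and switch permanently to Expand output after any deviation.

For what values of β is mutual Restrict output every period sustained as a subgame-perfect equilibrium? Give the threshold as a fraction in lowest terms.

29/51

Cooperation forever yields 51 each period: 51/(1−β).
Deviating yields 109 once, then 7 forever: 109 + 7β/(1−β).
No profitable deviation requires 51/(1−β) ≥ 109 + 7β/(1−β).
Multiplying by (1−β): 51 ≥ 109(1−β) + 7β = 109 − 102β.
So 102β ≥ 58, i.e. β ≥ 58/102 = 29/51.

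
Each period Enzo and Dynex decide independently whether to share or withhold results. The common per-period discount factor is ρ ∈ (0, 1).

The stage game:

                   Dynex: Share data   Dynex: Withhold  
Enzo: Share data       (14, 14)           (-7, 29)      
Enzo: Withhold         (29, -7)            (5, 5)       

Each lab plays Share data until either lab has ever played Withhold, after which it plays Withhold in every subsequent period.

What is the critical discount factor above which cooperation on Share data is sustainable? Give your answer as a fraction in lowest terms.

5/8

Cooperation forever yields 14 each period: 14/(1−ρ).
Deviating yields 29 once, then 5 forever: 29 + 5ρ/(1−ρ).
No profitable deviation requires 14/(1−ρ) ≥ 29 + 5ρ/(1−ρ).
Multiplying by (1−ρ): 14 ≥ 29(1−ρ) + 5ρ = 29 − 24ρ.
So 24ρ ≥ 15, i.e. ρ ≥ 15/24 = 5/8.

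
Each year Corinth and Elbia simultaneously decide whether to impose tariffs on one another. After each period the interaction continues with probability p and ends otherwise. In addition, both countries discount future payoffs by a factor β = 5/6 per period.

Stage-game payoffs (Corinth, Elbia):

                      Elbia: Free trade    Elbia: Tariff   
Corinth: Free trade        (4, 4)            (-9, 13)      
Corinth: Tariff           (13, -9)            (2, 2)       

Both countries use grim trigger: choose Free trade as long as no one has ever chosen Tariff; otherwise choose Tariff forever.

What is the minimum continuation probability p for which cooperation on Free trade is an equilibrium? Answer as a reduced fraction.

Expected continuation weight on next period's payoff is β·p = 5/6·p, which plays the role of the discount factor.
Cooperation requires 5/6·p ≥ (13−4)/(13−2) = 9/11, hence p ≥ 54/55.

54/55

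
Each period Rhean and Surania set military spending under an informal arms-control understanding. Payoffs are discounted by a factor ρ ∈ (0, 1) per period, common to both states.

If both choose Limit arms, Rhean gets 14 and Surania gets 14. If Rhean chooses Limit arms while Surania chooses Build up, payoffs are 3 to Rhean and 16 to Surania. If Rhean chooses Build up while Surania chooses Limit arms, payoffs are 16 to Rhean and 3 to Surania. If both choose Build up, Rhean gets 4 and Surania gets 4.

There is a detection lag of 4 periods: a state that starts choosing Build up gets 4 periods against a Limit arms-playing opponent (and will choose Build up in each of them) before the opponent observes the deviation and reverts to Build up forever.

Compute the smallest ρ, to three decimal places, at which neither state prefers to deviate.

0.639

Deviating for the 4 undetected periods gains 16−14 = 2 per period over cooperation, then loses 14−4 = 10 per period forever once punishment starts.
Gain: 2(1 + ρ + … + ρ^3); loss: 10·ρ^4/(1−ρ).
No profitable deviation ⇔ 2(1−ρ^4) ≤ 10·ρ^4, i.e. ρ^4 ≥ 2/(2+10) = 1/6.
Hence ρ ≥ (1/6)^(1/4) ≈ 0.639.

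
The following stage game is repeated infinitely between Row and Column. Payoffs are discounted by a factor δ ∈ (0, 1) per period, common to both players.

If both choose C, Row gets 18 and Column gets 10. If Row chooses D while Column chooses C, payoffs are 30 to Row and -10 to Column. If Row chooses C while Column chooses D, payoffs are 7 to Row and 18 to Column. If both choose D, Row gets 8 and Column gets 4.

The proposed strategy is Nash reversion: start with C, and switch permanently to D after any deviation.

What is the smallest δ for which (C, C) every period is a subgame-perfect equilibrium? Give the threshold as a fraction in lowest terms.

Row: cooperation gives 18 each period; deviation gives 30 once then 8 forever.
  18/(1−δ) ≥ 30 + 8δ/(1−δ) ⇒ δ ≥ 12/22 = 6/11.
Column: cooperation gives 10 each period; deviation gives 18 once then 4 forever.
  δ ≥ 8/14 = 4/7.
Both must hold, so the binding constraint is Column's: δ ≥ 4/7.

4/7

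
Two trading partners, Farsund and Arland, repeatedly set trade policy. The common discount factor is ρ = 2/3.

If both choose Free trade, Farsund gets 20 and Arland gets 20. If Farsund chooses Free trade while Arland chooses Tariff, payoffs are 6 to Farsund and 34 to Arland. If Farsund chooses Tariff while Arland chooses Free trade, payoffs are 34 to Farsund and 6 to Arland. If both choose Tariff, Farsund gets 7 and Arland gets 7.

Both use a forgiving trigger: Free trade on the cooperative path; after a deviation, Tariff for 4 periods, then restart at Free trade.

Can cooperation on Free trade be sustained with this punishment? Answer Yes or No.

Yes

Comparing payoff streams over the 5 periods until play realigns: cooperate → 20(1+ρ+…+ρ^4); deviate → 34 + 7(ρ+…+ρ^4).
Cooperation is sustained iff (20−7)(ρ+…+ρ^4) ≥ 34−20.
ρ+…+ρ^4 = 2/3·(1−(2/3)^4)/(1−2/3) = 1.6049, and (34−20)/(20−7) = 1.0769.
1.6049 ≥ 1.0769, so cooperation is sustainable.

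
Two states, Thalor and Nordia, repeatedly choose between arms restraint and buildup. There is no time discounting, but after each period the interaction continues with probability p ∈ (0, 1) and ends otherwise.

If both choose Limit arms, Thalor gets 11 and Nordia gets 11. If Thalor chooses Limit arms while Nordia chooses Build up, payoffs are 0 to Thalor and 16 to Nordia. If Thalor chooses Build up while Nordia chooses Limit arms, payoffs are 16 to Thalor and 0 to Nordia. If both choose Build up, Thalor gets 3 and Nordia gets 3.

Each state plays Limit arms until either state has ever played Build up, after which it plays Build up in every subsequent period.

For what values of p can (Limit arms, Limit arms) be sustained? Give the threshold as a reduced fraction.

5/13

With no time discounting, the continuation probability p plays the role of the discount factor.
Grim-trigger IC: 11/(1−p) ≥ 16 + 3p/(1−p) ⇒ p ≥ (16−11)/(16−3) = 5/13.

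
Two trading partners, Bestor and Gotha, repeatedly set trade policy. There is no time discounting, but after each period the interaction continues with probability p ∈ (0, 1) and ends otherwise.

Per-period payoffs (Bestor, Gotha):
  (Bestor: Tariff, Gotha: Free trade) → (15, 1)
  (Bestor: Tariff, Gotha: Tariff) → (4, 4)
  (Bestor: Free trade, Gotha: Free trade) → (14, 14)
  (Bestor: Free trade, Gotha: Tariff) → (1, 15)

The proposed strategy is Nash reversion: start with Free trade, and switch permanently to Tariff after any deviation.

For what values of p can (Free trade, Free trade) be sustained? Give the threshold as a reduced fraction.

1/11

Expected cooperation value is 14 + p·14 + p²·14 + … = 14/(1−p); deviation gives 15 + p·4/(1−p).
14 ≥ 15(1−p) + 4p ⇒ 11p ≥ 1 ⇒ p ≥ 1/11.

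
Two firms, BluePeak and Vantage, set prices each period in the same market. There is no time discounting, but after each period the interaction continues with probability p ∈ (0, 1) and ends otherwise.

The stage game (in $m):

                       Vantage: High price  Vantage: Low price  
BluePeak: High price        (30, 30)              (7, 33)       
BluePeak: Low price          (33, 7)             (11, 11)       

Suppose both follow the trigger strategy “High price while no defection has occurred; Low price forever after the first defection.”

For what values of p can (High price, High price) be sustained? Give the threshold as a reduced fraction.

3/22

Expected cooperation value is 30 + p·30 + p²·30 + … = 30/(1−p); deviation gives 33 + p·11/(1−p).
30 ≥ 33(1−p) + 11p ⇒ 22p ≥ 3 ⇒ p ≥ 3/22.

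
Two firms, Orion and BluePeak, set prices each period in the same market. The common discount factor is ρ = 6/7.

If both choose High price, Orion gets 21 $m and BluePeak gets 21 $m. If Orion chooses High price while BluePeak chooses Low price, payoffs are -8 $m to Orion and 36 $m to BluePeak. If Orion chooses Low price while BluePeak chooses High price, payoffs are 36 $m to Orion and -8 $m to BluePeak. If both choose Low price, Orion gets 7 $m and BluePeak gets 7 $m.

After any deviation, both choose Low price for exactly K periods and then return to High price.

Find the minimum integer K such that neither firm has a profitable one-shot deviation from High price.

2

IC: ρ(1−ρ^K)/(1−ρ) ≥ (36−21)/(21−7) = 15/14.
With ρ = 6/7: need 1 − ρ^K ≥ 15/14·(1−6/7)/(6/7), i.e. ρ^K ≤ 0.8214.
Since (6/7)^1 = 0.8571 and (6/7)^2 = 0.7347, the smallest such K is 2.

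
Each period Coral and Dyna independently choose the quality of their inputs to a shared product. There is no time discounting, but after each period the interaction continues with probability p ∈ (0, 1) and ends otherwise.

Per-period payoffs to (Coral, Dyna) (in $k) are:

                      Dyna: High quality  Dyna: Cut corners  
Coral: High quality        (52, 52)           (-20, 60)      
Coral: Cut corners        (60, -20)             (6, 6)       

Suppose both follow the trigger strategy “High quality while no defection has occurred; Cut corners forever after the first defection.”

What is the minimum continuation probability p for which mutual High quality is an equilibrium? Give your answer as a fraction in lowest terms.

4/27

Expected cooperation value is 52 + p·52 + p²·52 + … = 52/(1−p); deviation gives 60 + p·6/(1−p).
52 ≥ 60(1−p) + 6p ⇒ 54p ≥ 8 ⇒ p ≥ 8/54 = 4/27.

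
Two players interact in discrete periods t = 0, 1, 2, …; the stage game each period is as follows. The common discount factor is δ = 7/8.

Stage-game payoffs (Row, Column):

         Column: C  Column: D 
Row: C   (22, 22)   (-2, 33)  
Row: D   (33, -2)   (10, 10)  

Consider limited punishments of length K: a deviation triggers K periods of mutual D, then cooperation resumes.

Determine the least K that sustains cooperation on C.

Need Σ_{k=1}^{K} δ^k ≥ (33−22)/(22−10) = 0.9167 at δ = 7/8.
At K = 1 the sum is 0.8750 < 0.9167; at K = 2 it is 1.6406 ≥ 0.9167.
So the minimum punishment length is K = 2.

2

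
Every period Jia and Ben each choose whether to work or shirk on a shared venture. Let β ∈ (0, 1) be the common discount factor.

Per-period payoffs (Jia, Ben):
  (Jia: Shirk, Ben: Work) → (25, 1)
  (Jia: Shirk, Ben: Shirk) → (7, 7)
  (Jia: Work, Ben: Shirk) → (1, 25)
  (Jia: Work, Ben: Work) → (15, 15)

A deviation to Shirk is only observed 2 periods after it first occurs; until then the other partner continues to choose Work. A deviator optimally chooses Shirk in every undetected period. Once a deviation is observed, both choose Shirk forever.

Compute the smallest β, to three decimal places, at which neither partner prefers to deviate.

Deviating for the 2 undetected periods gains 25−15 = 10 per period over cooperation, then loses 15−7 = 8 per period forever once punishment starts.
Gain: 10(1 + β + … + β^1); loss: 8·β^2/(1−β).
No profitable deviation ⇔ 10(1−β^2) ≤ 8·β^2, i.e. β^2 ≥ 10/(10+8) = 5/9.
Hence β ≥ (5/9)^(1/2) ≈ 0.745.

0.745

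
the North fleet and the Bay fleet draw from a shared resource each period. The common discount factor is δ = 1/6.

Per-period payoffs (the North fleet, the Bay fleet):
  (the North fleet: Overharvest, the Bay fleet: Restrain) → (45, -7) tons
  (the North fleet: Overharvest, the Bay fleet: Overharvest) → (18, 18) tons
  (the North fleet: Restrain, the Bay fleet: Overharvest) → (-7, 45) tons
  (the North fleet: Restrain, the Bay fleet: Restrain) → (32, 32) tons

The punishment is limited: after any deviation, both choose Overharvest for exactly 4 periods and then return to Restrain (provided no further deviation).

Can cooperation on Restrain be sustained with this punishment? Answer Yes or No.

No

A one-shot deviation gives 45 now, then 18 for 4 periods, then back to 32.
Gain from deviating: (45−32) today; loss: (32−18) in each of the next 4 periods.
No-deviation condition: (32−18)(δ+…+δ^4) ≥ 45−32, i.e. δ+…+δ^4 ≥ 13/14.
At δ = 1/6: δ+…+δ^4 = 0.1998 < 0.9286.
So cooperation is not sustainable.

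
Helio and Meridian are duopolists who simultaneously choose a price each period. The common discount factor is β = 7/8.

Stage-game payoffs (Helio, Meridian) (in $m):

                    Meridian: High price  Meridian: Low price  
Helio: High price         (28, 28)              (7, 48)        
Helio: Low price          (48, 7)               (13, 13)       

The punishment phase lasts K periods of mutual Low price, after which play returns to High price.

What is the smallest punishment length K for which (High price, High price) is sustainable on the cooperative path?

IC: β(1−β^K)/(1−β) ≥ (48−28)/(28−13) = 4/3.
With β = 7/8: need 1 − β^K ≥ 4/3·(1−7/8)/(7/8), i.e. β^K ≤ 0.8095.
Since (7/8)^1 = 0.8750 and (7/8)^2 = 0.7656, the smallest such K is 2.

2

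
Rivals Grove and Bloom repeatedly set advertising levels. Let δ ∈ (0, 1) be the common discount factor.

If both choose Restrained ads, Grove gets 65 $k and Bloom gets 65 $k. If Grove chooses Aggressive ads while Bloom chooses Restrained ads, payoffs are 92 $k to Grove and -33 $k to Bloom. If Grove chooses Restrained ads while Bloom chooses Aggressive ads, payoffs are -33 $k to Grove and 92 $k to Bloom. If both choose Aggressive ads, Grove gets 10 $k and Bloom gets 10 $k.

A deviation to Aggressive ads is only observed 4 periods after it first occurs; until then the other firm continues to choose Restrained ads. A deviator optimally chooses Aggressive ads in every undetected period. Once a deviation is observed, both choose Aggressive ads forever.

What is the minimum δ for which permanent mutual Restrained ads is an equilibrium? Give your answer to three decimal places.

The best deviation is to choose Aggressive ads for all 4 undetected periods, earning 92 each, then 10 forever once detected.
Deviation value: 92(1−δ^4)/(1−δ) + 10δ^4/(1−δ); cooperation value: 65/(1−δ).
IC: 65 ≥ 92(1−δ^4) + 10δ^4 = 92 − 82δ^4.
So δ^4 ≥ 27/82, giving δ ≥ (27/82)^(1/4) ≈ 0.758.

0.758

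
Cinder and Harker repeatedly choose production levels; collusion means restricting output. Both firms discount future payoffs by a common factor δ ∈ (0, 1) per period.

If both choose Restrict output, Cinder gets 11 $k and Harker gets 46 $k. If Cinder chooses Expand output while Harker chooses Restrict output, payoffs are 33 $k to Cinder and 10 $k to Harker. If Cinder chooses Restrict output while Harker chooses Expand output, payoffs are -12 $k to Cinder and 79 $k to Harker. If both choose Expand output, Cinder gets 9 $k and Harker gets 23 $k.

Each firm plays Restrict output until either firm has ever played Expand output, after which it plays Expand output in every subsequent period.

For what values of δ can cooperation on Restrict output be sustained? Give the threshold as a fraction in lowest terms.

11/12

For Cinder: deviation gain 33−11 = 22, per-period punishment loss 11−9 = 2. IC gives δ ≥ 22/24 = 11/12.
For Harker: gain 33, loss 23 per period, so δ ≥ 33/56.
The tighter constraint is Cinder's, so cooperation needs δ ≥ 11/12.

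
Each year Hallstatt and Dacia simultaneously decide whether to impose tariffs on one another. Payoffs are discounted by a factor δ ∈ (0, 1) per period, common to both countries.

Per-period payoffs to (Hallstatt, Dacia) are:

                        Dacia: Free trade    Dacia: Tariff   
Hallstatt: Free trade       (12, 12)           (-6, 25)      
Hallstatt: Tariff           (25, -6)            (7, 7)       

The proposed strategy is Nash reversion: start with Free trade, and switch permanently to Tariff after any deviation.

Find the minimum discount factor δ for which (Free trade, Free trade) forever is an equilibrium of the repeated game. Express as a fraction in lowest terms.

Cooperation forever yields 12 each period: 12/(1−δ).
Deviating yields 25 once, then 7 forever: 25 + 7δ/(1−δ).
No profitable deviation requires 12/(1−δ) ≥ 25 + 7δ/(1−δ).
Multiplying by (1−δ): 12 ≥ 25(1−δ) + 7δ = 25 − 18δ.
So 18δ ≥ 13, i.e. δ ≥ 13/18.

13/18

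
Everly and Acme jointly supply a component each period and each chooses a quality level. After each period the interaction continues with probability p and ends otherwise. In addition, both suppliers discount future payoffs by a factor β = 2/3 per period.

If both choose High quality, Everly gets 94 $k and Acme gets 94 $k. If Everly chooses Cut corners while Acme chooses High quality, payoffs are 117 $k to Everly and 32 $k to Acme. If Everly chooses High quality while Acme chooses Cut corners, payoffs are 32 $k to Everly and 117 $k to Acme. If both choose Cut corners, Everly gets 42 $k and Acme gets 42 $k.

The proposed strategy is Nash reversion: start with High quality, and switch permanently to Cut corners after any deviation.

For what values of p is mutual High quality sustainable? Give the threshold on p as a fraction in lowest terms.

With continuation probability p and discount β, the effective per-period discount factor is βp.
Grim-trigger IC: βp ≥ (117−94)/(117−42) = 23/75.
So p ≥ (23/75)/(2/3) = 23/50.

23/50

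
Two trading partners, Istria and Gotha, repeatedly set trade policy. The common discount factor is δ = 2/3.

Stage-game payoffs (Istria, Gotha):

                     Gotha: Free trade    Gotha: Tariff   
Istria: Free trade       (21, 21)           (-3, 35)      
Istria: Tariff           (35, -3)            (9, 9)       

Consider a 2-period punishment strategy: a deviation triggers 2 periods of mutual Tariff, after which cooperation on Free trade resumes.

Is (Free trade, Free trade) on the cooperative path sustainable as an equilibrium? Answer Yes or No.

No

Comparing payoff streams over the 3 periods until play realigns: cooperate → 21(1+δ+…+δ^2); deviate → 35 + 9(δ+…+δ^2).
Cooperation is sustained iff (21−9)(δ+…+δ^2) ≥ 35−21.
δ+…+δ^2 = 2/3·(1−(2/3)^2)/(1−2/3) = 1.1111, and (35−21)/(21−9) = 1.1667.
1.1111 < 1.1667, so cooperation is not sustainable.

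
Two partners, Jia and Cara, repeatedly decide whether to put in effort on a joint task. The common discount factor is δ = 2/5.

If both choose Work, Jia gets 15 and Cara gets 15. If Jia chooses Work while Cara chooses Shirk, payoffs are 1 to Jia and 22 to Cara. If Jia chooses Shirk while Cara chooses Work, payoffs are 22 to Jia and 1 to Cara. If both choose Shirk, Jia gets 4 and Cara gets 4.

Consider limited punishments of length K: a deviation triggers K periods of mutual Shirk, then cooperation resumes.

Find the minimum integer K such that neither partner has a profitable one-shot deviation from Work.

4

Need Σ_{k=1}^{K} δ^k ≥ (22−15)/(15−4) = 0.6364 at δ = 2/5.
At K = 3 the sum is 0.6240 < 0.6364; at K = 4 it is 0.6496 ≥ 0.6364.
So the minimum punishment length is K = 4.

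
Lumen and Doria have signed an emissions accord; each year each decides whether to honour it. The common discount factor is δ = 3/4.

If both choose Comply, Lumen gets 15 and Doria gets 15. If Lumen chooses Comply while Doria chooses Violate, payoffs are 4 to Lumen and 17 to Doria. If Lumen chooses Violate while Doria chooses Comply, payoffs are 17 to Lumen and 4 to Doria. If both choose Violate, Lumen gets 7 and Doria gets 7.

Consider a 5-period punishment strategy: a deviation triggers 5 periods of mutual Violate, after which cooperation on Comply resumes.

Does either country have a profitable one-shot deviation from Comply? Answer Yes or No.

No

A one-shot deviation gives 17 now, then 7 for 5 periods, then back to 15.
Gain from deviating: (17−15) today; loss: (15−7) in each of the next 5 periods.
No-deviation condition: (15−7)(δ+…+δ^5) ≥ 17−15, i.e. δ+…+δ^5 ≥ 1/4.
At δ = 3/4: δ+…+δ^5 = 2.2881 ≥ 0.2500.
So cooperation is sustainable.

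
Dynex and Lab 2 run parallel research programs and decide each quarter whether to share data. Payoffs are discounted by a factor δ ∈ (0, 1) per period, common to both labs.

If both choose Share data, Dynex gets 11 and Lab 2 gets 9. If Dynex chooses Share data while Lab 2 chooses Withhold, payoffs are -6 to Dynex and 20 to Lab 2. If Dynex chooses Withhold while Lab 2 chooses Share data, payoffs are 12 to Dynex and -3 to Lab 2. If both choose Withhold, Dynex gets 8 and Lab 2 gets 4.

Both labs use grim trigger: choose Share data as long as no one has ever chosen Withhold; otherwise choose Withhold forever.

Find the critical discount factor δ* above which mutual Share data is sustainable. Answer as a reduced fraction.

For Dynex: deviation gain 12−11 = 1, per-period punishment loss 11−8 = 3. IC gives δ ≥ 1/4.
For Lab 2: gain 11, loss 5 per period, so δ ≥ 11/16.
The tighter constraint is Lab 2's, so cooperation needs δ ≥ 11/16.

11/16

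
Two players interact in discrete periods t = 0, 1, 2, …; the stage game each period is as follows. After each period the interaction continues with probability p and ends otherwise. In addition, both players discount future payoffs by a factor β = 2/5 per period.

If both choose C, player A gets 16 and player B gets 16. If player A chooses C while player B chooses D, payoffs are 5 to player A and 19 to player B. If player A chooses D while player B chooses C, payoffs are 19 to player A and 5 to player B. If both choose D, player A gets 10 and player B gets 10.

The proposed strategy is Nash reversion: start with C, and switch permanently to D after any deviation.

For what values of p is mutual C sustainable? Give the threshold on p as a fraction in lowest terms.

With continuation probability p and discount β, the effective per-period discount factor is βp.
Grim-trigger IC: βp ≥ (19−16)/(19−10) = 1/3.
So p ≥ (1/3)/(2/5) = 5/6.

5/6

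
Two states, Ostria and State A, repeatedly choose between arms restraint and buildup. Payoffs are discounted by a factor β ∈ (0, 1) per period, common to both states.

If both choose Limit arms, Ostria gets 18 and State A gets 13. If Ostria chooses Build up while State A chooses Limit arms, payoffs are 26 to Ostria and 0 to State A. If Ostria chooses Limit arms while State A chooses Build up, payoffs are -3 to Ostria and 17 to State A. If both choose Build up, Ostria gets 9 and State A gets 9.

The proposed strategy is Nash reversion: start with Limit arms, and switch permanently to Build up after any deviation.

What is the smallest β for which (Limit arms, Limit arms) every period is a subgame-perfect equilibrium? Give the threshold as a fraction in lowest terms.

1/2

Ostria's threshold: (26−18)/(26−9) = 8/17.
State A's threshold: (17−13)/(17−9) = 1/2.
8/17 < 1/2, so State A binds and β* = 1/2.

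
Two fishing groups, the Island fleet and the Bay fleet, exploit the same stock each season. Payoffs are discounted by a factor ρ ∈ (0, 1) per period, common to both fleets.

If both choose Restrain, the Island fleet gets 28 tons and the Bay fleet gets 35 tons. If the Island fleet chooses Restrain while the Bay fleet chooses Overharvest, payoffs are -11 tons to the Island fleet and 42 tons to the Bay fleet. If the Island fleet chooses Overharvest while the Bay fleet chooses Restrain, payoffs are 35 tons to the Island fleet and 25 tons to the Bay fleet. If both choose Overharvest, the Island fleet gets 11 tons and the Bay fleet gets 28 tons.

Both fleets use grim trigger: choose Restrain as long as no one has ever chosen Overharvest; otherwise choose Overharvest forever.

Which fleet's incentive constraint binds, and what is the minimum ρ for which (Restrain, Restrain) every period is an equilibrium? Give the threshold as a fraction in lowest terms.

the Bay fleet; ρ ≥ 1/2

the Island fleet's threshold: (35−28)/(35−11) = 7/24.
the Bay fleet's threshold: (42−35)/(42−28) = 1/2.
7/24 < 1/2, so the Bay fleet binds and ρ* = 1/2.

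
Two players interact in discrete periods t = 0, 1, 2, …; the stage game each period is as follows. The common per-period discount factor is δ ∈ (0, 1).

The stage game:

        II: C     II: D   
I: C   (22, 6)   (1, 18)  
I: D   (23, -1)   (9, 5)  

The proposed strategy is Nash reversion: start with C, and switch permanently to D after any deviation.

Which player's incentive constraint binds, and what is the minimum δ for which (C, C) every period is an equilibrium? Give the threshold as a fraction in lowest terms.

II; δ ≥ 12/13

I: cooperation gives 22 each period; deviation gives 23 once then 9 forever.
  22/(1−δ) ≥ 23 + 9δ/(1−δ) ⇒ δ ≥ 1/14.
II: cooperation gives 6 each period; deviation gives 18 once then 5 forever.
  δ ≥ 12/13.
Both must hold, so the binding constraint is II's: δ ≥ 12/13.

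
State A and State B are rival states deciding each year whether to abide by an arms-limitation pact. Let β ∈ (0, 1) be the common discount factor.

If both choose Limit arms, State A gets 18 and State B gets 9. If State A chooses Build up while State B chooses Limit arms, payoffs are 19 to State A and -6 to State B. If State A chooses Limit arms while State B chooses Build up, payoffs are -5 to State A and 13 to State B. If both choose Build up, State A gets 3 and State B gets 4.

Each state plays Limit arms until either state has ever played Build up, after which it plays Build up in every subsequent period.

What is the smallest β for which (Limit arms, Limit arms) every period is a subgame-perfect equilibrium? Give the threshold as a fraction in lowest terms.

4/9

State A's threshold: (19−18)/(19−3) = 1/16.
State B's threshold: (13−9)/(13−4) = 4/9.
1/16 < 4/9, so State B binds and β* = 4/9.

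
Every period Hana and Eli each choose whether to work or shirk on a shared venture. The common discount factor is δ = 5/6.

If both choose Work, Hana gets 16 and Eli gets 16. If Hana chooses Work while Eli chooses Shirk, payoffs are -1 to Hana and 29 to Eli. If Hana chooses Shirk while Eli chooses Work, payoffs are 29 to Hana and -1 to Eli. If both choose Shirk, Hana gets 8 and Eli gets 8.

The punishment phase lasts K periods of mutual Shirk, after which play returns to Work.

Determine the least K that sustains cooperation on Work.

3

No profitable deviation requires (16−8)(δ+…+δ^K) ≥ 29−16, i.e. δ+…+δ^K ≥ 13/8 ≈ 1.6250.
With δ = 5/6, the partial sums are K=1: 0.8333, K=2: 1.5278, K=3: 2.1065.
K = 3 is the first length at which the sum reaches 1.6250.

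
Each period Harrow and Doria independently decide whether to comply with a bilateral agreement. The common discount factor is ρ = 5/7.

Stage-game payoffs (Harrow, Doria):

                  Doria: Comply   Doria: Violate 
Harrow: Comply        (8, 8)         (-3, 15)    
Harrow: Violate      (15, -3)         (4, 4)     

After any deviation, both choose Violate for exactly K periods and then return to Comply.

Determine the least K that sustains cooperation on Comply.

4

Need Σ_{k=1}^{K} ρ^k ≥ (15−8)/(8−4) = 1.7500 at ρ = 5/7.
At K = 3 the sum is 1.5889 < 1.7500; at K = 4 it is 1.8492 ≥ 1.7500.
So the minimum punishment length is K = 4.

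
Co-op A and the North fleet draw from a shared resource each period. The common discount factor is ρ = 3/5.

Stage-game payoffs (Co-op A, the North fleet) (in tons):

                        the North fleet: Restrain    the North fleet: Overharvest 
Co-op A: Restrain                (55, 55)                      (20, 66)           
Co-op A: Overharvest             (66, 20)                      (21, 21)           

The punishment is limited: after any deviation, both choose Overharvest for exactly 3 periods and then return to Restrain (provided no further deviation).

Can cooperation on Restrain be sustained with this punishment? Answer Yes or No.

IC: ρ+…+ρ^3 ≥ (66−55)/(55−21) = 11/34.
At ρ = 3/5: partial sum = 1.1760 ≥ 0.3235. Cooperation sustainable.

Yes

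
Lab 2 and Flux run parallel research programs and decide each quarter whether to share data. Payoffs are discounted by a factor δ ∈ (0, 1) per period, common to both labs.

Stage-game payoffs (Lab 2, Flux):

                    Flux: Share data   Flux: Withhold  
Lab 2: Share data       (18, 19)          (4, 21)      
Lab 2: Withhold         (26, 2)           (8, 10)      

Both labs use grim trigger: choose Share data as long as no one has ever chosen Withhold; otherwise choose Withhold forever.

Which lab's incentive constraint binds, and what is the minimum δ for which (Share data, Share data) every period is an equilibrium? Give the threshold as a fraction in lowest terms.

Lab 2's threshold: (26−18)/(26−8) = 4/9.
Flux's threshold: (21−19)/(21−10) = 2/11.
4/9 > 2/11, so Lab 2 binds and δ* = 4/9.

Lab 2; δ ≥ 4/9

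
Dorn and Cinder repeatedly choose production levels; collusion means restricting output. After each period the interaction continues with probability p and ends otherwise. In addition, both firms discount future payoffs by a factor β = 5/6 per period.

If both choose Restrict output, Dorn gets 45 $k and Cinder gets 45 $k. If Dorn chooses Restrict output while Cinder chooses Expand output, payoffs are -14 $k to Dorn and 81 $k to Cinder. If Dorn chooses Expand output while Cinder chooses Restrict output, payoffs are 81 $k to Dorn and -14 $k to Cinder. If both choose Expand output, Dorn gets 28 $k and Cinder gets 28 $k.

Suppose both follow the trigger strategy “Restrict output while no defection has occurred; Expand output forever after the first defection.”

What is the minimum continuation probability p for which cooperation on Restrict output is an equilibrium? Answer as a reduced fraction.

216/265

Expected continuation weight on next period's payoff is β·p = 5/6·p, which plays the role of the discount factor.
Cooperation requires 5/6·p ≥ (81−45)/(81−28) = 36/53, hence p ≥ 216/265.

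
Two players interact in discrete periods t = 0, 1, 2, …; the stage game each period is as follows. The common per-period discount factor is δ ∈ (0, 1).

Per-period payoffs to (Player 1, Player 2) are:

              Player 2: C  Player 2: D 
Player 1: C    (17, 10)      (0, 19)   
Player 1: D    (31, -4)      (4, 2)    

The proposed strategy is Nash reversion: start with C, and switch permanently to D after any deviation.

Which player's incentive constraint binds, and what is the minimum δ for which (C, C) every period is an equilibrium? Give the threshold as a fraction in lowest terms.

Player 2; δ ≥ 9/17

Player 1's threshold: (31−17)/(31−4) = 14/27.
Player 2's threshold: (19−10)/(19−2) = 9/17.
14/27 < 9/17, so Player 2 binds and δ* = 9/17.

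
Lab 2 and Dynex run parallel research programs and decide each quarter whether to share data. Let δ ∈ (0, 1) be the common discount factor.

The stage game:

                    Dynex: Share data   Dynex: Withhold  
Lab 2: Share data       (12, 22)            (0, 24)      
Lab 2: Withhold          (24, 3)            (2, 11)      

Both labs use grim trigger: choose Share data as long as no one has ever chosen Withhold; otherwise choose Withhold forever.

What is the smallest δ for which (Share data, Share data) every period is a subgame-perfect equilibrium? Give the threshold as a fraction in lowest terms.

Lab 2's threshold: (24−12)/(24−2) = 6/11.
Dynex's threshold: (24−22)/(24−11) = 2/13.
6/11 > 2/13, so Lab 2 binds and δ* = 6/11.

6/11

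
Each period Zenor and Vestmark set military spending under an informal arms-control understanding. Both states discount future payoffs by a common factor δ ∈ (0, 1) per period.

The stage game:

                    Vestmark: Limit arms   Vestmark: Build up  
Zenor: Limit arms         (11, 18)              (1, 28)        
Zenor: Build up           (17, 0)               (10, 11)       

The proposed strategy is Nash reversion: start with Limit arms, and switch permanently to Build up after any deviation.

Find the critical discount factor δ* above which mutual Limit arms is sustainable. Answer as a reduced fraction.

6/7

Zenor's threshold: (17−11)/(17−10) = 6/7.
Vestmark's threshold: (28−18)/(28−11) = 10/17.
6/7 > 10/17, so Zenor binds and δ* = 6/7.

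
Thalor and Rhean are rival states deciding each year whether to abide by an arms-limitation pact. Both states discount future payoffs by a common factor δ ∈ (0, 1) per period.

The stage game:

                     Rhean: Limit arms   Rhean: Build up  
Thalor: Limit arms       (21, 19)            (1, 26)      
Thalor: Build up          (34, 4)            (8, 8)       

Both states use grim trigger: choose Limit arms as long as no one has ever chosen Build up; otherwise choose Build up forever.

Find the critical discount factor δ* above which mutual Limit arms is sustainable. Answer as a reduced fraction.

Thalor's threshold: (34−21)/(34−8) = 1/2.
Rhean's threshold: (26−19)/(26−8) = 7/18.
1/2 > 7/18, so Thalor binds and δ* = 1/2.

1/2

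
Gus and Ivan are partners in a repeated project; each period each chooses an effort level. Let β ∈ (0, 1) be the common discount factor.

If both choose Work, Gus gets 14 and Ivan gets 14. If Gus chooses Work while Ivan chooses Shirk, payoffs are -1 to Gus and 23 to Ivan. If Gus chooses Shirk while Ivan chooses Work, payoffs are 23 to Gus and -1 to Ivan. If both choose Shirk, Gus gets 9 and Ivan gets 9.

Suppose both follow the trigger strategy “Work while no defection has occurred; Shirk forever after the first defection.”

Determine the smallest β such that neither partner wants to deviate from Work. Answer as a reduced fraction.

9/14

One-period gain from deviating is 23 − 14 = 9. The loss is 14 − 9 = 5 in every subsequent period, with present value 5·β/(1−β).
Deviation is unprofitable when 5·β/(1−β) ≥ 9, i.e. β/(1−β) ≥ 9/5.
Equivalently β ≥ 9/(9+5) = 9/14.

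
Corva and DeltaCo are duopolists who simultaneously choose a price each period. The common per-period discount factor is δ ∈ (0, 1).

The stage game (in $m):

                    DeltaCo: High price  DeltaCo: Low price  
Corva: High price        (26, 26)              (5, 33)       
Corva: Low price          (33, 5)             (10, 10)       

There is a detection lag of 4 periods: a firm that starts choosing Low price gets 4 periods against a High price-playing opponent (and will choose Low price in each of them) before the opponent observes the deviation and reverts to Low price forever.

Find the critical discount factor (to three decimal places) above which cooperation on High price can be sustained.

0.743

A deviator earns 33 for 4 periods, then 10 forever; cooperating earns 26 forever. Multiplying the IC by (1−δ):
26 ≥ 33(1−δ^4) + 10δ^4, so 23·δ^4 ≥ 7 and δ^4 ≥ 7/23.
δ ≥ (7/23)^(1/4) ≈ 0.743.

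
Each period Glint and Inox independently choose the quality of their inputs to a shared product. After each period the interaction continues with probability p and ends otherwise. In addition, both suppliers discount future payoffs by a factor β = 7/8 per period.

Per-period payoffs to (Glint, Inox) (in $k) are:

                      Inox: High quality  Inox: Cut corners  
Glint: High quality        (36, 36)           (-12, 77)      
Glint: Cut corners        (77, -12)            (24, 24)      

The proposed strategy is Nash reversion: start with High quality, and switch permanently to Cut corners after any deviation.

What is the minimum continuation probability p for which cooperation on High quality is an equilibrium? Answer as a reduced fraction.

With continuation probability p and discount β, the effective per-period discount factor is βp.
Grim-trigger IC: βp ≥ (77−36)/(77−24) = 41/53.
So p ≥ (41/53)/(7/8) = 328/371.

328/371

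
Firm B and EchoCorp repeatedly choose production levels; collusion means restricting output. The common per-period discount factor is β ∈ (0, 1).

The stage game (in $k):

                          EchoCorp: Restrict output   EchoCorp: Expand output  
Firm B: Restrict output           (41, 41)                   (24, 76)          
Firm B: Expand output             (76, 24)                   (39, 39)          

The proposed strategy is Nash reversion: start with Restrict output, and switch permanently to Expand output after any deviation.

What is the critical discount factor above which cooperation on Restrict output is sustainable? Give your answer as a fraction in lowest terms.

35/37

Under grim trigger the critical discount factor is (T−C)/(T−P) with T = 76, C = 41, P = 39.
β* = (76−41)/(76−39) = 35/37.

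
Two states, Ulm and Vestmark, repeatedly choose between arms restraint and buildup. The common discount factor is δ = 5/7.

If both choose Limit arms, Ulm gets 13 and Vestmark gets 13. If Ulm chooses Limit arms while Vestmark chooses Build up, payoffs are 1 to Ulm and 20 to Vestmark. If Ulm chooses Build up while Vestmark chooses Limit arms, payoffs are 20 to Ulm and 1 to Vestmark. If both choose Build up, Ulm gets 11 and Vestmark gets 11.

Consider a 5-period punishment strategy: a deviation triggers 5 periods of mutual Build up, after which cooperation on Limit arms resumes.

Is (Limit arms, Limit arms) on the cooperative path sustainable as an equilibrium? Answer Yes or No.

A one-shot deviation gives 20 now, then 11 for 5 periods, then back to 13.
Gain from deviating: (20−13) today; loss: (13−11) in each of the next 5 periods.
No-deviation condition: (13−11)(δ+…+δ^5) ≥ 20−13, i.e. δ+…+δ^5 ≥ 7/2.
At δ = 5/7: δ+…+δ^5 = 2.0352 < 3.5000.
So cooperation is not sustainable.

No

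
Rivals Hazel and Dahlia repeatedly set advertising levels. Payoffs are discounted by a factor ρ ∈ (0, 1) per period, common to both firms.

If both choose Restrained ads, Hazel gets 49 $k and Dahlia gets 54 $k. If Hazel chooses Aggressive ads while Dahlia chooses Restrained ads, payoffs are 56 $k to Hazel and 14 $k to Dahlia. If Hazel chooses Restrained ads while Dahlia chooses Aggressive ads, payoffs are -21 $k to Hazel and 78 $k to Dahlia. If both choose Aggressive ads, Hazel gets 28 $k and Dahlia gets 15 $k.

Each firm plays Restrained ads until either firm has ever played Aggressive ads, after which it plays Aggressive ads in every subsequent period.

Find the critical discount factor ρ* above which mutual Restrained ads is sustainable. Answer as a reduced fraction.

Hazel: cooperation gives 49 each period; deviation gives 56 once then 28 forever.
  49/(1−ρ) ≥ 56 + 28ρ/(1−ρ) ⇒ ρ ≥ 7/28 = 1/4.
Dahlia: cooperation gives 54 each period; deviation gives 78 once then 15 forever.
  ρ ≥ 24/63 = 8/21.
Both must hold, so the binding constraint is Dahlia's: ρ ≥ 8/21.

8/21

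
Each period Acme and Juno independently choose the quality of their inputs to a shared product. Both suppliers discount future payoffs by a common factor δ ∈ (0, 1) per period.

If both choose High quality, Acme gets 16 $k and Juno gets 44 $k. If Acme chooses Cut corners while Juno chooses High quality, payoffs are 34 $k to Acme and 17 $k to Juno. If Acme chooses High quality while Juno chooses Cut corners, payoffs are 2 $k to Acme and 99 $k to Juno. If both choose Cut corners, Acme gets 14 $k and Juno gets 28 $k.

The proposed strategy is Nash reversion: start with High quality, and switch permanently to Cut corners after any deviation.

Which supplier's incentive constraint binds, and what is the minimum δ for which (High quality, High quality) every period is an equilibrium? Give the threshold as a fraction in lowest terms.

Acme: cooperation gives 16 each period; deviation gives 34 once then 14 forever.
  16/(1−δ) ≥ 34 + 14δ/(1−δ) ⇒ δ ≥ 18/20 = 9/10.
Juno: cooperation gives 44 each period; deviation gives 99 once then 28 forever.
  δ ≥ 55/71.
Both must hold, so the binding constraint is Acme's: δ ≥ 9/10.

Acme; δ ≥ 9/10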